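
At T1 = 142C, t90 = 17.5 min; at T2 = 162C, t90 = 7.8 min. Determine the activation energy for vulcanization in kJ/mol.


T1 = 415.15 K, T2 = 435.15 K
1/T1 - 1/T2 = 1.1071e-04
ln(t1/t2) = ln(17.5/7.8) = 0.8081
Ea = 8.314 * 0.8081 / 1.1071e-04 = 60684.3745 J/mol
Ea = 60.68 kJ/mol

60.68 kJ/mol


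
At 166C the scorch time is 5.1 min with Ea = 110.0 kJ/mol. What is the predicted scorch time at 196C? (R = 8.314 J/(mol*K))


Convert temperatures: T1 = 166 + 273.15 = 439.15 K, T2 = 196 + 273.15 = 469.15 K
ts2_new = 5.1 * exp(110000 / 8.314 * (1/469.15 - 1/439.15))
1/T2 - 1/T1 = -1.4561e-04
ts2_new = 0.74 min

0.74 min


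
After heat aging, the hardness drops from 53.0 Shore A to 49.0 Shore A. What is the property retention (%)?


Retention = aged / original * 100
= 49.0 / 53.0 * 100
= 92.5%

92.5%


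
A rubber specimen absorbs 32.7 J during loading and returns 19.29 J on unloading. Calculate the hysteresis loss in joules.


Hysteresis loss = loading - unloading
= 32.7 - 19.29
= 13.41 J

13.41 J


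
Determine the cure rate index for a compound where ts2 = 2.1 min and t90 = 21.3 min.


CRI = 100 / (t90 - ts2)
= 100 / (21.3 - 2.1)
= 100 / 19.2
= 5.21 min^-1

5.21 min^-1


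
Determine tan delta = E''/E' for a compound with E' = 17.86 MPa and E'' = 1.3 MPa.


tan delta = E'' / E'
= 1.3 / 17.86
= 0.0728

tan delta = 0.0728


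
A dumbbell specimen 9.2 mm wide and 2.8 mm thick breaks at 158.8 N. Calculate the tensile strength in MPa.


Area = width * thickness = 9.2 * 2.8 = 25.76 mm^2
TS = force / area = 158.8 / 25.76 = 6.16 MPa

6.16 MPa


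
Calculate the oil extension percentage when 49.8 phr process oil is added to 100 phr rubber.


Oil % = oil / (100 + oil) * 100
= 49.8 / (100 + 49.8) * 100
= 49.8 / 149.8 * 100
= 33.24%

33.24%


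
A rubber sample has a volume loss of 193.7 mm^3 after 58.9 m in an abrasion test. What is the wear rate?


Rate = volume_loss / distance
= 193.7 / 58.9
= 3.289 mm^3/m

3.289 mm^3/m


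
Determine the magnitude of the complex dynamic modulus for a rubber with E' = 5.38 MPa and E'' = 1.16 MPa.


|E*| = sqrt(E'^2 + E''^2)
= sqrt(5.38^2 + 1.16^2)
= sqrt(28.9444 + 1.3456)
= 5.504 MPa

5.504 MPa


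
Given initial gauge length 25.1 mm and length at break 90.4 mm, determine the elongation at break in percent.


Elongation = (Lf - L0) / L0 * 100
= (90.4 - 25.1) / 25.1 * 100
= 65.3 / 25.1 * 100
= 260.2%

260.2%


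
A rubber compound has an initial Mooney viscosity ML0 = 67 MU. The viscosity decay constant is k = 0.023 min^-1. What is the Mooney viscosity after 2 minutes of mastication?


ML = ML0 * exp(-k * t)
ML = 67 * exp(-0.023 * 2)
ML = 67 * 0.9550
ML = 63.99 MU

63.99 MU


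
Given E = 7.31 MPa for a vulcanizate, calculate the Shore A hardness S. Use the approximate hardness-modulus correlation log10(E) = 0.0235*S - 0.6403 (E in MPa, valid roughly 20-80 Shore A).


log10(E) = 0.0235*S - 0.6403  =>  S = (log10(E) + 0.6403) / 0.0235
log10(7.31) = 0.863917
S = (0.863917 + 0.6403) / 0.0235 = 1.504217 / 0.0235
S = 64.0

Shore A = 64.0


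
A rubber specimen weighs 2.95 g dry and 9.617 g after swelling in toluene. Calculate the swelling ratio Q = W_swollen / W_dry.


Q = W_swollen / W_dry
Q = 9.617 / 2.95
Q = 3.26

Q = 3.26


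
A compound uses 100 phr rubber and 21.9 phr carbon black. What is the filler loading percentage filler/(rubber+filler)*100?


Filler % = filler / (rubber + filler) * 100
= 21.9 / (100 + 21.9) * 100
= 21.9 / 121.9 * 100
= 17.97%

17.97%


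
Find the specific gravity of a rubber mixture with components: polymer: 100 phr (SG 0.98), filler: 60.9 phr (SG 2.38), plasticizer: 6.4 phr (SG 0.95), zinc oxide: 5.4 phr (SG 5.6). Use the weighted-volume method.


Sum of weights = 172.7
Volume contributions:
  polymer: 100/0.98 = 102.0408
  filler: 60.9/2.38 = 25.5882
  plasticizer: 6.4/0.95 = 6.7368
  zinc oxide: 5.4/5.6 = 0.9643
Sum of volumes = 135.3302
SG = 172.7 / 135.3302 = 1.276

SG = 1.276


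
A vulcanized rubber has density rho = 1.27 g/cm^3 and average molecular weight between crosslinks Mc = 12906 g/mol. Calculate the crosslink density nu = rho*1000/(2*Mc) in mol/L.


nu = rho * 1000 / (2 * Mc)
nu = 1.27 * 1000 / (2 * 12906)
nu = 1270.0 / 25812
nu = 0.0492 mol/L

0.0492 mol/L


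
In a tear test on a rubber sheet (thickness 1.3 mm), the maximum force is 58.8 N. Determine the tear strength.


Tear strength = force / thickness
= 58.8 / 1.3
= 45.23 N/mm

45.23 N/mm


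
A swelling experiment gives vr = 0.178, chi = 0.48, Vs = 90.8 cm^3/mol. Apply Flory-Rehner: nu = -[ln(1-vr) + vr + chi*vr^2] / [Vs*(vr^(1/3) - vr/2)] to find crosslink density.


ln(1 - vr) = ln(1 - 0.178) = -0.1960
Numerator = -((-0.1960) + 0.178 + 0.48 * 0.178^2) = 0.0028
Denominator = 90.8 * (0.178^(1/3) - 0.178/2) = 42.9959
nu = 0.0028 / 42.9959 = 6.5275e-05 mol/cm^3

6.5275e-05 mol/cm^3


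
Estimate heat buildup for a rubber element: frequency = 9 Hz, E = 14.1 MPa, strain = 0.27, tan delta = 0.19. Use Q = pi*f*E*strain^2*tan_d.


Q = pi * f * E * strain^2 * tan_d
= pi * 9 * 14.1 * 0.27^2 * 0.19
= pi * 9 * 14.1 * 0.0729 * 0.19
= 5.5220

Q = 5.5220


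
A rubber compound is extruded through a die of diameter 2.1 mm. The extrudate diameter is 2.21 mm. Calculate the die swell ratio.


Die swell ratio = D_extrudate / D_die
= 2.21 / 2.1
= 1.052

Die swell = 1.052


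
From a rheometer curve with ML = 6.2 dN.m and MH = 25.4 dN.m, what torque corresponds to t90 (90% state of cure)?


M90 = ML + 0.9 * (MH - ML)
M90 = 6.2 + 0.9 * (25.4 - 6.2)
M90 = 6.2 + 0.9 * 19.2
M90 = 23.48 dN.m

23.48 dN.m


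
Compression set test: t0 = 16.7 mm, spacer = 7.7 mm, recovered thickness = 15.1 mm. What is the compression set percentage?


CS = (t0 - recovered) / (t0 - ts) * 100
= (16.7 - 15.1) / (16.7 - 7.7) * 100
= 1.6 / 9.0 * 100
= 17.8%

17.8%


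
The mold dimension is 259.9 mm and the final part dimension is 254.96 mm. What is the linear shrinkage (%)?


Shrinkage = (mold - part) / mold * 100
= (259.9 - 254.96) / 259.9 * 100
= 4.94 / 259.9 * 100
= 1.9%

1.9%


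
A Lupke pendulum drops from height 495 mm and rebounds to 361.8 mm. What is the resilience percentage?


Resilience = h_rebound / h_drop * 100
= 361.8 / 495 * 100
= 73.1%

73.1%


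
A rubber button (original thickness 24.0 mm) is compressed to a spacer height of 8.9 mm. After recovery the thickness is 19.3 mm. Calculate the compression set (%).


CS = (t0 - recovered) / (t0 - ts) * 100
= (24.0 - 19.3) / (24.0 - 8.9) * 100
= 4.7 / 15.1 * 100
= 31.1%

31.1%


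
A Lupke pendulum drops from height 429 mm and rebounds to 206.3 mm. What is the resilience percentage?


Resilience = h_rebound / h_drop * 100
= 206.3 / 429 * 100
= 48.1%

48.1%


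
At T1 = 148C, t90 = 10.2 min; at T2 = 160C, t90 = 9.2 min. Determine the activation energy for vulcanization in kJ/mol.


T1 = 421.15 K, T2 = 433.15 K
1/T1 - 1/T2 = 6.5782e-05
ln(t1/t2) = ln(10.2/9.2) = 0.1032
Ea = 8.314 * 0.1032 / 6.5782e-05 = 13041.1909 J/mol
Ea = 13.04 kJ/mol

13.04 kJ/mol


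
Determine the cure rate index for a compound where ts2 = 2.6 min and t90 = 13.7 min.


CRI = 100 / (t90 - ts2)
= 100 / (13.7 - 2.6)
= 100 / 11.1
= 9.01 min^-1

9.01 min^-1


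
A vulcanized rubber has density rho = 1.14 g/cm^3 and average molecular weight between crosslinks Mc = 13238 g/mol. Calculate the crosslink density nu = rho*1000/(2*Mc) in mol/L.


nu = rho * 1000 / (2 * Mc)
nu = 1.14 * 1000 / (2 * 13238)
nu = 1140.0 / 26476
nu = 0.0431 mol/L

0.0431 mol/L


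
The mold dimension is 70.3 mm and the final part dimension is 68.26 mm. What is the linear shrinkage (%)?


Shrinkage = (mold - part) / mold * 100
= (70.3 - 68.26) / 70.3 * 100
= 2.04 / 70.3 * 100
= 2.9%

2.9%


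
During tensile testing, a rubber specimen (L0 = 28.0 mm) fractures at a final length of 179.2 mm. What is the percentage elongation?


Elongation = (Lf - L0) / L0 * 100
= (179.2 - 28.0) / 28.0 * 100
= 151.2 / 28.0 * 100
= 540.0%

540.0%


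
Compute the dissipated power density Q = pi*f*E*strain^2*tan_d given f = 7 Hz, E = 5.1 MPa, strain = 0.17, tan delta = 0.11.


Q = pi * f * E * strain^2 * tan_d
= pi * 7 * 5.1 * 0.17^2 * 0.11
= pi * 7 * 5.1 * 0.0289 * 0.11
= 0.3565

Q = 0.3565


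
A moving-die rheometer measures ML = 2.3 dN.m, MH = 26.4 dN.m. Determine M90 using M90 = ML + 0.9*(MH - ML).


M90 = ML + 0.9 * (MH - ML)
M90 = 2.3 + 0.9 * (26.4 - 2.3)
M90 = 2.3 + 0.9 * 24.1
M90 = 23.99 dN.m

23.99 dN.m


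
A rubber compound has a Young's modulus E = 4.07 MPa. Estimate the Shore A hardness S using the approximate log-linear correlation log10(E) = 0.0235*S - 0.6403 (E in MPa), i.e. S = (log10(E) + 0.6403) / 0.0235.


log10(E) = 0.0235*S - 0.6403  =>  S = (log10(E) + 0.6403) / 0.0235
log10(4.07) = 0.609594
S = (0.609594 + 0.6403) / 0.0235 = 1.249894 / 0.0235
S = 53.2

Shore A = 53.2


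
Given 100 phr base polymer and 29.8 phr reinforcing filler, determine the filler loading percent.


Filler % = filler / (rubber + filler) * 100
= 29.8 / (100 + 29.8) * 100
= 29.8 / 129.8 * 100
= 22.96%

22.96%


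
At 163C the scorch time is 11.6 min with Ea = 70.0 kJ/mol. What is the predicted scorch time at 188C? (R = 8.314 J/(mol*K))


Convert temperatures: T1 = 163 + 273.15 = 436.15 K, T2 = 188 + 273.15 = 461.15 K
ts2_new = 11.6 * exp(70000 / 8.314 * (1/461.15 - 1/436.15))
1/T2 - 1/T1 = -1.2430e-04
ts2_new = 4.07 min

4.07 min


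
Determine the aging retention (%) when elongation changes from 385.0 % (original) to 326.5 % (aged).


Retention = aged / original * 100
= 326.5 / 385.0 * 100
= 84.8%

84.8%


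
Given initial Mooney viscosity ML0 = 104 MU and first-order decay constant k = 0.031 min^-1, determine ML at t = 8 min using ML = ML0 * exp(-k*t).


ML = ML0 * exp(-k * t)
ML = 104 * exp(-0.031 * 8)
ML = 104 * 0.7804
ML = 81.16 MU

81.16 MU


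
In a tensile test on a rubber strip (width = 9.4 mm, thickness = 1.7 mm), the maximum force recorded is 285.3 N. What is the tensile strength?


Area = width * thickness = 9.4 * 1.7 = 15.98 mm^2
TS = force / area = 285.3 / 15.98 = 17.85 MPa

17.85 MPa


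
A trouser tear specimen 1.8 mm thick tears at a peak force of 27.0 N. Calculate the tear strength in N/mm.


Tear strength = force / thickness
= 27.0 / 1.8
= 15.0 N/mm

15.0 N/mm


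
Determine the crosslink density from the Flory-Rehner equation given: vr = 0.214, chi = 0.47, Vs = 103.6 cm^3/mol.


ln(1 - vr) = ln(1 - 0.214) = -0.2408
Numerator = -((-0.2408) + 0.214 + 0.47 * 0.214^2) = 0.0053
Denominator = 103.6 * (0.214^(1/3) - 0.214/2) = 50.8824
nu = 0.0053 / 50.8824 = 1.0366e-04 mol/cm^3

1.0366e-04 mol/cm^3


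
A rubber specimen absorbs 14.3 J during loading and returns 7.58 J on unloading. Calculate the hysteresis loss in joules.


Hysteresis loss = loading - unloading
= 14.3 - 7.58
= 6.72 J

6.72 J


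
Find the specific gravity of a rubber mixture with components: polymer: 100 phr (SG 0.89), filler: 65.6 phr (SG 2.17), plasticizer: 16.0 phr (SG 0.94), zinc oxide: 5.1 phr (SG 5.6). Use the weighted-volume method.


Sum of weights = 186.7
Volume contributions:
  polymer: 100/0.89 = 112.3596
  filler: 65.6/2.17 = 30.2304
  plasticizer: 16.0/0.94 = 17.0213
  zinc oxide: 5.1/5.6 = 0.9107
Sum of volumes = 160.5220
SG = 186.7 / 160.5220 = 1.163

SG = 1.163


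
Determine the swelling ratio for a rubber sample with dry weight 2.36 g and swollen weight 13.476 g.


Q = W_swollen / W_dry
Q = 13.476 / 2.36
Q = 5.71

Q = 5.71


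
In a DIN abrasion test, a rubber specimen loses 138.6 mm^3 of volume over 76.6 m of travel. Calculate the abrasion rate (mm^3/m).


Rate = volume_loss / distance
= 138.6 / 76.6
= 1.809 mm^3/m

1.809 mm^3/m


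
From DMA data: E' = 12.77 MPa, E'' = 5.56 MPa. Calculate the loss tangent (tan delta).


tan delta = E'' / E'
= 5.56 / 12.77
= 0.4354

tan delta = 0.4354


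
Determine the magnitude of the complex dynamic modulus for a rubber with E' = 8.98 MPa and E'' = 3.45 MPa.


|E*| = sqrt(E'^2 + E''^2)
= sqrt(8.98^2 + 3.45^2)
= sqrt(80.6404 + 11.9025)
= 9.62 MPa

9.62 MPa


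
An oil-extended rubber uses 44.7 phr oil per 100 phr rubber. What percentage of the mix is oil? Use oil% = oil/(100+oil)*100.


Oil % = oil / (100 + oil) * 100
= 44.7 / (100 + 44.7) * 100
= 44.7 / 144.7 * 100
= 30.89%

30.89%


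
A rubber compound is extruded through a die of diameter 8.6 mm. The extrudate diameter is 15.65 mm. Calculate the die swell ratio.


Die swell ratio = D_extrudate / D_die
= 15.65 / 8.6
= 1.82

Die swell = 1.82


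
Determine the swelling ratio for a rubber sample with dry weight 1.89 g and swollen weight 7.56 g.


Q = W_swollen / W_dry
Q = 7.56 / 1.89
Q = 4.0

Q = 4.0


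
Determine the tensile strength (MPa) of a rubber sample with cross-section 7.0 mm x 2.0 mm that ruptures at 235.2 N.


Area = width * thickness = 7.0 * 2.0 = 14.0 mm^2
TS = force / area = 235.2 / 14.0 = 16.8 MPa

16.8 MPa


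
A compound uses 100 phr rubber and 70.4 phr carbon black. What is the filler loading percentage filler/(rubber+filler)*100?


Filler % = filler / (rubber + filler) * 100
= 70.4 / (100 + 70.4) * 100
= 70.4 / 170.4 * 100
= 41.31%

41.31%


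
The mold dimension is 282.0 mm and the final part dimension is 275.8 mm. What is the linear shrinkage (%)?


Shrinkage = (mold - part) / mold * 100
= (282.0 - 275.8) / 282.0 * 100
= 6.2 / 282.0 * 100
= 2.2%

2.2%


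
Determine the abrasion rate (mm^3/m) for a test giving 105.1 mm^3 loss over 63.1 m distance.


Rate = volume_loss / distance
= 105.1 / 63.1
= 1.666 mm^3/m

1.666 mm^3/m


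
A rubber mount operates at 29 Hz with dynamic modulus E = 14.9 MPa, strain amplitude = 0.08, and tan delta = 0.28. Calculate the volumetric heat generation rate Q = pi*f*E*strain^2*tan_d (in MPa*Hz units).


Q = pi * f * E * strain^2 * tan_d
= pi * 29 * 14.9 * 0.08^2 * 0.28
= pi * 29 * 14.9 * 0.0064 * 0.28
= 2.4326

Q = 2.4326


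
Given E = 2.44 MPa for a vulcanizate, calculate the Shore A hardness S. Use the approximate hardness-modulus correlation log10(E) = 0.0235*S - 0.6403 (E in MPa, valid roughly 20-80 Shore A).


log10(E) = 0.0235*S - 0.6403  =>  S = (log10(E) + 0.6403) / 0.0235
log10(2.44) = 0.387390
S = (0.387390 + 0.6403) / 0.0235 = 1.027690 / 0.0235
S = 43.7

Shore A = 43.7


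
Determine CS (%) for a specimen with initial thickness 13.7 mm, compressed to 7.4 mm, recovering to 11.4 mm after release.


CS = (t0 - recovered) / (t0 - ts) * 100
= (13.7 - 11.4) / (13.7 - 7.4) * 100
= 2.3 / 6.3 * 100
= 36.5%

36.5%


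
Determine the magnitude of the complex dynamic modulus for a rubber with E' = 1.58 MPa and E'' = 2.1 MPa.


|E*| = sqrt(E'^2 + E''^2)
= sqrt(1.58^2 + 2.1^2)
= sqrt(2.4964 + 4.4100)
= 2.628 MPa

2.628 MPa


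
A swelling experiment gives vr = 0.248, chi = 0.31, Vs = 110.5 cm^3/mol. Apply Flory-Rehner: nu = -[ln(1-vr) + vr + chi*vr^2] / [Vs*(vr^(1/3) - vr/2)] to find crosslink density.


ln(1 - vr) = ln(1 - 0.248) = -0.2850
Numerator = -((-0.2850) + 0.248 + 0.31 * 0.248^2) = 0.0180
Denominator = 110.5 * (0.248^(1/3) - 0.248/2) = 55.7225
nu = 0.0180 / 55.7225 = 3.2218e-04 mol/cm^3

3.2218e-04 mol/cm^3


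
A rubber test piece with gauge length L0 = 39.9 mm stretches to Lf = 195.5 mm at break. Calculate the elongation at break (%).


Elongation = (Lf - L0) / L0 * 100
= (195.5 - 39.9) / 39.9 * 100
= 155.6 / 39.9 * 100
= 390.0%

390.0%


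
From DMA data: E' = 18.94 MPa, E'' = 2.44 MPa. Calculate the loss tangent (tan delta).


tan delta = E'' / E'
= 2.44 / 18.94
= 0.1288

tan delta = 0.1288


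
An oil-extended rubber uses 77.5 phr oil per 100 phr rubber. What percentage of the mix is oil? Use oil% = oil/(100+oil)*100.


Oil % = oil / (100 + oil) * 100
= 77.5 / (100 + 77.5) * 100
= 77.5 / 177.5 * 100
= 43.66%

43.66%


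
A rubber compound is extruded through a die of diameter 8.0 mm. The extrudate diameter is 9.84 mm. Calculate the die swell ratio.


Die swell ratio = D_extrudate / D_die
= 9.84 / 8.0
= 1.23

Die swell = 1.23


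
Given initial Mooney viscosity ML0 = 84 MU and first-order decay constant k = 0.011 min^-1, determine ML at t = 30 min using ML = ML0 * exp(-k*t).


ML = ML0 * exp(-k * t)
ML = 84 * exp(-0.011 * 30)
ML = 84 * 0.7189
ML = 60.39 MU

60.39 MU


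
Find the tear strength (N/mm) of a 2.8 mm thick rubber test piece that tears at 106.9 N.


Tear strength = force / thickness
= 106.9 / 2.8
= 38.18 N/mm

38.18 N/mm


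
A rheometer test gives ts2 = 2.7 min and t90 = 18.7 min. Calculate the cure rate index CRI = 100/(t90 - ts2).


CRI = 100 / (t90 - ts2)
= 100 / (18.7 - 2.7)
= 100 / 16.0
= 6.25 min^-1

6.25 min^-1


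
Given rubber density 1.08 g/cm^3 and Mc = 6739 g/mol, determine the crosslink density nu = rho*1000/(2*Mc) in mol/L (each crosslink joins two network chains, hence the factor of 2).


nu = rho * 1000 / (2 * Mc)
nu = 1.08 * 1000 / (2 * 6739)
nu = 1080.0 / 13478
nu = 0.0801 mol/L

0.0801 mol/L


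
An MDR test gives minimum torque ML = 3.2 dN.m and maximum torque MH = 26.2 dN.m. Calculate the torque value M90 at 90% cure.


M90 = ML + 0.9 * (MH - ML)
M90 = 3.2 + 0.9 * (26.2 - 3.2)
M90 = 3.2 + 0.9 * 23.0
M90 = 23.9 dN.m

23.9 dN.m


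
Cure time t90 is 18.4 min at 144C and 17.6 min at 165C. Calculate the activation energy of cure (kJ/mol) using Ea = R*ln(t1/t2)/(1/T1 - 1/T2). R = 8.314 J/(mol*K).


T1 = 417.15 K, T2 = 438.15 K
1/T1 - 1/T2 = 1.1490e-04
ln(t1/t2) = ln(18.4/17.6) = 0.0445
Ea = 8.314 * 0.0445 / 1.1490e-04 = 3216.5831 J/mol
Ea = 3.22 kJ/mol

3.22 kJ/mol


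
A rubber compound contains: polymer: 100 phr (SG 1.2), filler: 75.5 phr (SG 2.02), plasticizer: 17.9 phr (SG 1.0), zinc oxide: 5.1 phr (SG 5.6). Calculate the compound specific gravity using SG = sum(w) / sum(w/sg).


Sum of weights = 198.5
Volume contributions:
  polymer: 100/1.2 = 83.3333
  filler: 75.5/2.02 = 37.3762
  plasticizer: 17.9/1.0 = 17.9000
  zinc oxide: 5.1/5.6 = 0.9107
Sum of volumes = 139.5203
SG = 198.5 / 139.5203 = 1.423

SG = 1.423


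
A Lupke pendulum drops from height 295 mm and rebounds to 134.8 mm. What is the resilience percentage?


Resilience = h_rebound / h_drop * 100
= 134.8 / 295 * 100
= 45.7%

45.7%


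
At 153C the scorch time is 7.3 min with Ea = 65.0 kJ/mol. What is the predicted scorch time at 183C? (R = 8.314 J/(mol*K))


Convert temperatures: T1 = 153 + 273.15 = 426.15 K, T2 = 183 + 273.15 = 456.15 K
ts2_new = 7.3 * exp(65000 / 8.314 * (1/456.15 - 1/426.15))
1/T2 - 1/T1 = -1.5433e-04
ts2_new = 2.18 min

2.18 min


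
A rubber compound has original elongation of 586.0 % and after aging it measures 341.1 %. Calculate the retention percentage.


Retention = aged / original * 100
= 341.1 / 586.0 * 100
= 58.2%

58.2%


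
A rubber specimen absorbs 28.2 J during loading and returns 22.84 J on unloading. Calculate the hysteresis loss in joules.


Hysteresis loss = loading - unloading
= 28.2 - 22.84
= 5.36 J

5.36 J


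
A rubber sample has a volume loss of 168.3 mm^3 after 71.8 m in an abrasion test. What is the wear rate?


Rate = volume_loss / distance
= 168.3 / 71.8
= 2.344 mm^3/m

2.344 mm^3/m


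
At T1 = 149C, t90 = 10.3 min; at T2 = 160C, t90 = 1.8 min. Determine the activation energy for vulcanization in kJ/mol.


T1 = 422.15 K, T2 = 433.15 K
1/T1 - 1/T2 = 6.0157e-05
ln(t1/t2) = ln(10.3/1.8) = 1.7444
Ea = 8.314 * 1.7444 / 6.0157e-05 = 241078.1650 J/mol
Ea = 241.08 kJ/mol

241.08 kJ/mol


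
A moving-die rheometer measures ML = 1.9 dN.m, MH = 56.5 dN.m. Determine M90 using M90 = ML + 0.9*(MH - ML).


M90 = ML + 0.9 * (MH - ML)
M90 = 1.9 + 0.9 * (56.5 - 1.9)
M90 = 1.9 + 0.9 * 54.6
M90 = 51.04 dN.m

51.04 dN.m


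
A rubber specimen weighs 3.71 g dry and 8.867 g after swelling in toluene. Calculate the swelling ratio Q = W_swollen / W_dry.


Q = W_swollen / W_dry
Q = 8.867 / 3.71
Q = 2.39

Q = 2.39


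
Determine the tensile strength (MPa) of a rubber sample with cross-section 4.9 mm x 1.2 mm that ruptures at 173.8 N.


Area = width * thickness = 4.9 * 1.2 = 5.88 mm^2
TS = force / area = 173.8 / 5.88 = 29.56 MPa

29.56 MPa


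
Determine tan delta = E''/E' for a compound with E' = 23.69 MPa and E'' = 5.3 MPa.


tan delta = E'' / E'
= 5.3 / 23.69
= 0.2237

tan delta = 0.2237


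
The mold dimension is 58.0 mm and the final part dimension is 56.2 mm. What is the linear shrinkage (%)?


Shrinkage = (mold - part) / mold * 100
= (58.0 - 56.2) / 58.0 * 100
= 1.8 / 58.0 * 100
= 3.1%

3.1%


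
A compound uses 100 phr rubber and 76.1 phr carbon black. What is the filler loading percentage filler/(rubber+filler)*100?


Filler % = filler / (rubber + filler) * 100
= 76.1 / (100 + 76.1) * 100
= 76.1 / 176.1 * 100
= 43.21%

43.21%


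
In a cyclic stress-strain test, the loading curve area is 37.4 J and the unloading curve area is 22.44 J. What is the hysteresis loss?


Hysteresis loss = loading - unloading
= 37.4 - 22.44
= 14.96 J

14.96 J


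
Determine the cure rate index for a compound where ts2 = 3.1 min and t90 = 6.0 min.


CRI = 100 / (t90 - ts2)
= 100 / (6.0 - 3.1)
= 100 / 2.9
= 34.48 min^-1

34.48 min^-1


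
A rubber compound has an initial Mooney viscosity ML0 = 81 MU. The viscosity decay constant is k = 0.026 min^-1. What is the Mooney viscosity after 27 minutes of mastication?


ML = ML0 * exp(-k * t)
ML = 81 * exp(-0.026 * 27)
ML = 81 * 0.4956
ML = 40.14 MU

40.14 MU


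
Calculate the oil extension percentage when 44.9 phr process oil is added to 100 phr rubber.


Oil % = oil / (100 + oil) * 100
= 44.9 / (100 + 44.9) * 100
= 44.9 / 144.9 * 100
= 30.99%

30.99%


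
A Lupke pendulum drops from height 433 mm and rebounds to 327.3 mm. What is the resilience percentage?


Resilience = h_rebound / h_drop * 100
= 327.3 / 433 * 100
= 75.6%

75.6%


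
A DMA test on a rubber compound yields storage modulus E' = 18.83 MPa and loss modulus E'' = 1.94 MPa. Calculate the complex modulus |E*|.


|E*| = sqrt(E'^2 + E''^2)
= sqrt(18.83^2 + 1.94^2)
= sqrt(354.5689 + 3.7636)
= 18.93 MPa

18.93 MPa


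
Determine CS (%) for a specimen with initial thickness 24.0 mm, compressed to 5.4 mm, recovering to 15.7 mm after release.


CS = (t0 - recovered) / (t0 - ts) * 100
= (24.0 - 15.7) / (24.0 - 5.4) * 100
= 8.3 / 18.6 * 100
= 44.6%

44.6%


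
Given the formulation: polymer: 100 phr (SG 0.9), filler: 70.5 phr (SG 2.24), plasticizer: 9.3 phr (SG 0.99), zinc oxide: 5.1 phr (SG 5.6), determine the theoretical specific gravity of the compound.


Sum of weights = 184.9
Volume contributions:
  polymer: 100/0.9 = 111.1111
  filler: 70.5/2.24 = 31.4732
  plasticizer: 9.3/0.99 = 9.3939
  zinc oxide: 5.1/5.6 = 0.9107
Sum of volumes = 152.8890
SG = 184.9 / 152.8890 = 1.209

SG = 1.209


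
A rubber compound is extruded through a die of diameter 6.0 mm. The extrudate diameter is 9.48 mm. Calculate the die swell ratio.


Die swell ratio = D_extrudate / D_die
= 9.48 / 6.0
= 1.58

Die swell = 1.58


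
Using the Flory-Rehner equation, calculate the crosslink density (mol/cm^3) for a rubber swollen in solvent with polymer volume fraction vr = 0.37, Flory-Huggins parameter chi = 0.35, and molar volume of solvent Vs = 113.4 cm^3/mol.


ln(1 - vr) = ln(1 - 0.37) = -0.4620
Numerator = -((-0.4620) + 0.37 + 0.35 * 0.37^2) = 0.0441
Denominator = 113.4 * (0.37^(1/3) - 0.37/2) = 60.4315
nu = 0.0441 / 60.4315 = 7.3009e-04 mol/cm^3

7.3009e-04 mol/cm^3


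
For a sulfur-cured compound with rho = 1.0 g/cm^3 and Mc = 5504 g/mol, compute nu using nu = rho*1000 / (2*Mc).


nu = rho * 1000 / (2 * Mc)
nu = 1.0 * 1000 / (2 * 5504)
nu = 1000.0 / 11008
nu = 0.0908 mol/L

0.0908 mol/L


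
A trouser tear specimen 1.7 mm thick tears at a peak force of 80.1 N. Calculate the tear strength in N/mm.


Tear strength = force / thickness
= 80.1 / 1.7
= 47.12 N/mm

47.12 N/mm


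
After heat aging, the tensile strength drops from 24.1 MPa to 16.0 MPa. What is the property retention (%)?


Retention = aged / original * 100
= 16.0 / 24.1 * 100
= 66.4%

66.4%


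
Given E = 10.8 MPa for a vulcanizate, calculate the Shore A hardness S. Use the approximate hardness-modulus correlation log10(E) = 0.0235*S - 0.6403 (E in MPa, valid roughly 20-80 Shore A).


log10(E) = 0.0235*S - 0.6403  =>  S = (log10(E) + 0.6403) / 0.0235
log10(10.8) = 1.033424
S = (1.033424 + 0.6403) / 0.0235 = 1.673724 / 0.0235
S = 71.2

Shore A = 71.2


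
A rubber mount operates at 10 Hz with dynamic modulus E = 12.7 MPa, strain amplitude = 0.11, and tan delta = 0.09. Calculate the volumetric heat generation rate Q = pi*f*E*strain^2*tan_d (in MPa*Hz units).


Q = pi * f * E * strain^2 * tan_d
= pi * 10 * 12.7 * 0.11^2 * 0.09
= pi * 10 * 12.7 * 0.0121 * 0.09
= 0.4345

Q = 0.4345


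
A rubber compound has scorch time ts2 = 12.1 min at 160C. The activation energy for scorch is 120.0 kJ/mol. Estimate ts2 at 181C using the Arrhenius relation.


Convert temperatures: T1 = 160 + 273.15 = 433.15 K, T2 = 181 + 273.15 = 454.15 K
ts2_new = 12.1 * exp(120000 / 8.314 * (1/454.15 - 1/433.15))
1/T2 - 1/T1 = -1.0675e-04
ts2_new = 2.59 min

2.59 min


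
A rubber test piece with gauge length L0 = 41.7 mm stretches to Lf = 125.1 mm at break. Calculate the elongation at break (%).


Elongation = (Lf - L0) / L0 * 100
= (125.1 - 41.7) / 41.7 * 100
= 83.4 / 41.7 * 100
= 200.0%

200.0%


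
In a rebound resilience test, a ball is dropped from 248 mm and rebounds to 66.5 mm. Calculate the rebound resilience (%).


Resilience = h_rebound / h_drop * 100
= 66.5 / 248 * 100
= 26.8%

26.8%


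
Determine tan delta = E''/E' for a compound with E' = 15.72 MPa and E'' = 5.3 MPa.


tan delta = E'' / E'
= 5.3 / 15.72
= 0.3372

tan delta = 0.3372


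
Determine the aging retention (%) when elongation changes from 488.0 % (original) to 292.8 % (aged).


Retention = aged / original * 100
= 292.8 / 488.0 * 100
= 60.0%

60.0%


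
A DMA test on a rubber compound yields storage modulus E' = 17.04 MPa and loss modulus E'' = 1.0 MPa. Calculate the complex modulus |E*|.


|E*| = sqrt(E'^2 + E''^2)
= sqrt(17.04^2 + 1.0^2)
= sqrt(290.3616 + 1.0000)
= 17.069 MPa

17.069 MPa


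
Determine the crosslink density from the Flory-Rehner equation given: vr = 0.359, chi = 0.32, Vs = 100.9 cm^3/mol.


ln(1 - vr) = ln(1 - 0.359) = -0.4447
Numerator = -((-0.4447) + 0.359 + 0.32 * 0.359^2) = 0.0445
Denominator = 100.9 * (0.359^(1/3) - 0.359/2) = 53.6000
nu = 0.0445 / 53.6000 = 8.2992e-04 mol/cm^3

8.2992e-04 mol/cm^3


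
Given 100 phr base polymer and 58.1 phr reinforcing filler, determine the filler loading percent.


Filler % = filler / (rubber + filler) * 100
= 58.1 / (100 + 58.1) * 100
= 58.1 / 158.1 * 100
= 36.75%

36.75%


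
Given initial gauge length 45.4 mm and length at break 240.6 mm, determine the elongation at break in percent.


Elongation = (Lf - L0) / L0 * 100
= (240.6 - 45.4) / 45.4 * 100
= 195.2 / 45.4 * 100
= 430.0%

430.0%


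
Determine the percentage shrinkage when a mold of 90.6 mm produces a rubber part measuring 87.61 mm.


Shrinkage = (mold - part) / mold * 100
= (90.6 - 87.61) / 90.6 * 100
= 2.99 / 90.6 * 100
= 3.3%

3.3%


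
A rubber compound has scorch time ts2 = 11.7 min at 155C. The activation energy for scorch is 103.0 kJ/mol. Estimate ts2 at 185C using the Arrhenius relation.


Convert temperatures: T1 = 155 + 273.15 = 428.15 K, T2 = 185 + 273.15 = 458.15 K
ts2_new = 11.7 * exp(103000 / 8.314 * (1/458.15 - 1/428.15))
1/T2 - 1/T1 = -1.5294e-04
ts2_new = 1.76 min

1.76 min


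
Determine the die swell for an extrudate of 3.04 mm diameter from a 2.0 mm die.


Die swell ratio = D_extrudate / D_die
= 3.04 / 2.0
= 1.52

Die swell = 1.52


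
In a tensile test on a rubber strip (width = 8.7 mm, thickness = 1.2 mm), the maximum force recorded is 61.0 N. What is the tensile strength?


Area = width * thickness = 8.7 * 1.2 = 10.44 mm^2
TS = force / area = 61.0 / 10.44 = 5.84 MPa

5.84 MPa


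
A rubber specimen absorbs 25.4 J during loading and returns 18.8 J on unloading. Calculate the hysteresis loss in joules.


Hysteresis loss = loading - unloading
= 25.4 - 18.8
= 6.6 J

6.6 J


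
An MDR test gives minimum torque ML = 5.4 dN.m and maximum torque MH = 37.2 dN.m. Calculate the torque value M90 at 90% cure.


M90 = ML + 0.9 * (MH - ML)
M90 = 5.4 + 0.9 * (37.2 - 5.4)
M90 = 5.4 + 0.9 * 31.8
M90 = 34.02 dN.m

34.02 dN.m


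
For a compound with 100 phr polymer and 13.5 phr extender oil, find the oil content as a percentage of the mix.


Oil % = oil / (100 + oil) * 100
= 13.5 / (100 + 13.5) * 100
= 13.5 / 113.5 * 100
= 11.89%

11.89%


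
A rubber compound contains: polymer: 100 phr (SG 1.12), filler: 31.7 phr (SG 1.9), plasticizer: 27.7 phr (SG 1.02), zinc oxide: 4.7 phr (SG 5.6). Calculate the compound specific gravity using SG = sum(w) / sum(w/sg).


Sum of weights = 164.1
Volume contributions:
  polymer: 100/1.12 = 89.2857
  filler: 31.7/1.9 = 16.6842
  plasticizer: 27.7/1.02 = 27.1569
  zinc oxide: 4.7/5.6 = 0.8393
Sum of volumes = 133.9661
SG = 164.1 / 133.9661 = 1.225

SG = 1.225


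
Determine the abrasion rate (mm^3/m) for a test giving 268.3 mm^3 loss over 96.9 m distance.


Rate = volume_loss / distance
= 268.3 / 96.9
= 2.769 mm^3/m

2.769 mm^3/m


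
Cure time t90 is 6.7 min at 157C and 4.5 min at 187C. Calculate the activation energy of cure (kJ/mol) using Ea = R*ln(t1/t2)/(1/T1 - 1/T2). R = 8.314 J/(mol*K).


T1 = 430.15 K, T2 = 460.15 K
1/T1 - 1/T2 = 1.5157e-04
ln(t1/t2) = ln(6.7/4.5) = 0.3980
Ea = 8.314 * 0.3980 / 1.5157e-04 = 21833.5355 J/mol
Ea = 21.83 kJ/mol

21.83 kJ/mol


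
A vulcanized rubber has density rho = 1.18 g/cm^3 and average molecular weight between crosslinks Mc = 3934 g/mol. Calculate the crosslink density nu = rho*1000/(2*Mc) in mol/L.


nu = rho * 1000 / (2 * Mc)
nu = 1.18 * 1000 / (2 * 3934)
nu = 1180.0 / 7868
nu = 0.1500 mol/L

0.1500 mol/L


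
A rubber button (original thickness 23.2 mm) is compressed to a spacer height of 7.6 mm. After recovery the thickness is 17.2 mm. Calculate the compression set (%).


CS = (t0 - recovered) / (t0 - ts) * 100
= (23.2 - 17.2) / (23.2 - 7.6) * 100
= 6.0 / 15.6 * 100
= 38.5%

38.5%


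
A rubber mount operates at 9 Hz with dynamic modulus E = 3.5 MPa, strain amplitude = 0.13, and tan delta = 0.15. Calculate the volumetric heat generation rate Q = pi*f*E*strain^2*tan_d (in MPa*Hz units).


Q = pi * f * E * strain^2 * tan_d
= pi * 9 * 3.5 * 0.13^2 * 0.15
= pi * 9 * 3.5 * 0.0169 * 0.15
= 0.2509

Q = 0.2509


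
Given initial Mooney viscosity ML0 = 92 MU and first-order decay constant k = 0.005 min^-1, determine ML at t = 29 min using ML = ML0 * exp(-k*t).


ML = ML0 * exp(-k * t)
ML = 92 * exp(-0.005 * 29)
ML = 92 * 0.8650
ML = 79.58 MU

79.58 MU


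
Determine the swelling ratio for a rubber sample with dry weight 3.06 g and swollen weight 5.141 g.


Q = W_swollen / W_dry
Q = 5.141 / 3.06
Q = 1.68

Q = 1.68


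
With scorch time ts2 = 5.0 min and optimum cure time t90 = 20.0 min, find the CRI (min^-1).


CRI = 100 / (t90 - ts2)
= 100 / (20.0 - 5.0)
= 100 / 15.0
= 6.67 min^-1

6.67 min^-1


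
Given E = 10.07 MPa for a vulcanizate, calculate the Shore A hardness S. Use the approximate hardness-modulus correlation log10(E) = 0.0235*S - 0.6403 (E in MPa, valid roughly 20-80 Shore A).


log10(E) = 0.0235*S - 0.6403  =>  S = (log10(E) + 0.6403) / 0.0235
log10(10.07) = 1.003029
S = (1.003029 + 0.6403) / 0.0235 = 1.643329 / 0.0235
S = 69.9

Shore A = 69.9


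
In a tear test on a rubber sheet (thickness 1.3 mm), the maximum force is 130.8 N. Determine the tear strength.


Tear strength = force / thickness
= 130.8 / 1.3
= 100.62 N/mm

100.62 N/mm


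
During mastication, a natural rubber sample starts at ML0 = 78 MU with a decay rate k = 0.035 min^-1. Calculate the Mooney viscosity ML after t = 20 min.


ML = ML0 * exp(-k * t)
ML = 78 * exp(-0.035 * 20)
ML = 78 * 0.4966
ML = 38.73 MU

38.73 MU


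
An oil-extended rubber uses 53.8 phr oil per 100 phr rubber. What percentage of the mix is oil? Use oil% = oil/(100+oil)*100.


Oil % = oil / (100 + oil) * 100
= 53.8 / (100 + 53.8) * 100
= 53.8 / 153.8 * 100
= 34.98%

34.98%


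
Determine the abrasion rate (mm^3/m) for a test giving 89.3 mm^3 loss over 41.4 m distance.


Rate = volume_loss / distance
= 89.3 / 41.4
= 2.157 mm^3/m

2.157 mm^3/m


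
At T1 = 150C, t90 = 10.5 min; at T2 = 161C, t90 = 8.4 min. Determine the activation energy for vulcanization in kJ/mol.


T1 = 423.15 K, T2 = 434.15 K
1/T1 - 1/T2 = 5.9877e-05
ln(t1/t2) = ln(10.5/8.4) = 0.2231
Ea = 8.314 * 0.2231 / 5.9877e-05 = 30983.8817 J/mol
Ea = 30.98 kJ/mol

30.98 kJ/mol


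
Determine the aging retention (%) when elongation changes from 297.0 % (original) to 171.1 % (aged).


Retention = aged / original * 100
= 171.1 / 297.0 * 100
= 57.6%

57.6%


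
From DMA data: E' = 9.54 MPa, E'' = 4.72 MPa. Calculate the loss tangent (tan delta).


tan delta = E'' / E'
= 4.72 / 9.54
= 0.4948

tan delta = 0.4948


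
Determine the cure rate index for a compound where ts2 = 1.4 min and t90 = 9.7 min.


CRI = 100 / (t90 - ts2)
= 100 / (9.7 - 1.4)
= 100 / 8.3
= 12.05 min^-1

12.05 min^-1


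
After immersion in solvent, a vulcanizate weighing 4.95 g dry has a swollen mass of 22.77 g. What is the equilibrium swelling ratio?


Q = W_swollen / W_dry
Q = 22.77 / 4.95
Q = 4.6

Q = 4.6


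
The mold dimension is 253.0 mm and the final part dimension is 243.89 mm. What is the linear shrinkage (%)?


Shrinkage = (mold - part) / mold * 100
= (253.0 - 243.89) / 253.0 * 100
= 9.11 / 253.0 * 100
= 3.6%

3.6%


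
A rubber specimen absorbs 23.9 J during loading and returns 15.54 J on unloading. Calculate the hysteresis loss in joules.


Hysteresis loss = loading - unloading
= 23.9 - 15.54
= 8.36 J

8.36 J


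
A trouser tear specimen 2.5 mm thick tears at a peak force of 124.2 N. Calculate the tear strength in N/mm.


Tear strength = force / thickness
= 124.2 / 2.5
= 49.68 N/mm

49.68 N/mm


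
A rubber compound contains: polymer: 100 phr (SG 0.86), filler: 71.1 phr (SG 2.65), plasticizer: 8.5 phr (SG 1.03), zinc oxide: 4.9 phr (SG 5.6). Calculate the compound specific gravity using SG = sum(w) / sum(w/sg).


Sum of weights = 184.5
Volume contributions:
  polymer: 100/0.86 = 116.2791
  filler: 71.1/2.65 = 26.8302
  plasticizer: 8.5/1.03 = 8.2524
  zinc oxide: 4.9/5.6 = 0.8750
Sum of volumes = 152.2367
SG = 184.5 / 152.2367 = 1.212

SG = 1.212


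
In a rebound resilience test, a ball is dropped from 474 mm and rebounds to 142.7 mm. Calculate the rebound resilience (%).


Resilience = h_rebound / h_drop * 100
= 142.7 / 474 * 100
= 30.1%

30.1%


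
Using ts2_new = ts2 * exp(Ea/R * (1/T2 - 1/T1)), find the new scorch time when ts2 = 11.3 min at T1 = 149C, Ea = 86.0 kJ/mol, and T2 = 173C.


Convert temperatures: T1 = 149 + 273.15 = 422.15 K, T2 = 173 + 273.15 = 446.15 K
ts2_new = 11.3 * exp(86000 / 8.314 * (1/446.15 - 1/422.15))
1/T2 - 1/T1 = -1.2743e-04
ts2_new = 3.02 min

3.02 min


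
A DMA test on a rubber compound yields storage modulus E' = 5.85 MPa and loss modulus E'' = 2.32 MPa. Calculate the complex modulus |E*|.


|E*| = sqrt(E'^2 + E''^2)
= sqrt(5.85^2 + 2.32^2)
= sqrt(34.2225 + 5.3824)
= 6.293 MPa

6.293 MPa


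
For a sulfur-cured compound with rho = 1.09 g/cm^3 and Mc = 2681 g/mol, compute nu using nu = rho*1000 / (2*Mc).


nu = rho * 1000 / (2 * Mc)
nu = 1.09 * 1000 / (2 * 2681)
nu = 1090.0 / 5362
nu = 0.2033 mol/L

0.2033 mol/L


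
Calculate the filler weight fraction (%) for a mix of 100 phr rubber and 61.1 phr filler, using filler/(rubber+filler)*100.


Filler % = filler / (rubber + filler) * 100
= 61.1 / (100 + 61.1) * 100
= 61.1 / 161.1 * 100
= 37.93%

37.93%


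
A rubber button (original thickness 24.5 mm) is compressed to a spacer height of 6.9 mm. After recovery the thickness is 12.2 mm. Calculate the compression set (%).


CS = (t0 - recovered) / (t0 - ts) * 100
= (24.5 - 12.2) / (24.5 - 6.9) * 100
= 12.3 / 17.6 * 100
= 69.9%

69.9%


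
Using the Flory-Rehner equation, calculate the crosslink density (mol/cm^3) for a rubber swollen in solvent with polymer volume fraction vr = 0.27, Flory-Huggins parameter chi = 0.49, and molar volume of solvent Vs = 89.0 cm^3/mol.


ln(1 - vr) = ln(1 - 0.27) = -0.3147
Numerator = -((-0.3147) + 0.27 + 0.49 * 0.27^2) = 0.0090
Denominator = 89.0 * (0.27^(1/3) - 0.27/2) = 45.5084
nu = 0.0090 / 45.5084 = 1.9754e-04 mol/cm^3

1.9754e-04 mol/cm^3


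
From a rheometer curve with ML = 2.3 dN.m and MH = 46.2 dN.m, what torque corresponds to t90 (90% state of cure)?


M90 = ML + 0.9 * (MH - ML)
M90 = 2.3 + 0.9 * (46.2 - 2.3)
M90 = 2.3 + 0.9 * 43.9
M90 = 41.81 dN.m

41.81 dN.m


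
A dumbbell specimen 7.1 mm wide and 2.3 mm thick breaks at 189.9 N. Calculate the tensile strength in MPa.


Area = width * thickness = 7.1 * 2.3 = 16.33 mm^2
TS = force / area = 189.9 / 16.33 = 11.63 MPa

11.63 MPa


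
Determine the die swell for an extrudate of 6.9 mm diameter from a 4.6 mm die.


Die swell ratio = D_extrudate / D_die
= 6.9 / 4.6
= 1.5

Die swell = 1.5


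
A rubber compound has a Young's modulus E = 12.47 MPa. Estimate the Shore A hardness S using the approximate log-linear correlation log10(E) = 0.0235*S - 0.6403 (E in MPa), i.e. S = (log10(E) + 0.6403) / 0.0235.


log10(E) = 0.0235*S - 0.6403  =>  S = (log10(E) + 0.6403) / 0.0235
log10(12.47) = 1.095866
S = (1.095866 + 0.6403) / 0.0235 = 1.736166 / 0.0235
S = 73.9

Shore A = 73.9


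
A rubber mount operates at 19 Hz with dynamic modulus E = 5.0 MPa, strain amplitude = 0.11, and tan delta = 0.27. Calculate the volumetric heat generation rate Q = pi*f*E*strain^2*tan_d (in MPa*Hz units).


Q = pi * f * E * strain^2 * tan_d
= pi * 19 * 5.0 * 0.11^2 * 0.27
= pi * 19 * 5.0 * 0.0121 * 0.27
= 0.9750

Q = 0.9750


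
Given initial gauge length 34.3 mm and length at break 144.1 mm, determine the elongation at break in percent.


Elongation = (Lf - L0) / L0 * 100
= (144.1 - 34.3) / 34.3 * 100
= 109.8 / 34.3 * 100
= 320.1%

320.1%


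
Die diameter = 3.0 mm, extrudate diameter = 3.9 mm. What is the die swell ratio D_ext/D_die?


Die swell ratio = D_extrudate / D_die
= 3.9 / 3.0
= 1.3

Die swell = 1.3


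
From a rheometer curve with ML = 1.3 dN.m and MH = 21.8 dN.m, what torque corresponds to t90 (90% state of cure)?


M90 = ML + 0.9 * (MH - ML)
M90 = 1.3 + 0.9 * (21.8 - 1.3)
M90 = 1.3 + 0.9 * 20.5
M90 = 19.75 dN.m

19.75 dN.m


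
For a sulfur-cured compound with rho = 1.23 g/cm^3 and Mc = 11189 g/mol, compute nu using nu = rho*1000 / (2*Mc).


nu = rho * 1000 / (2 * Mc)
nu = 1.23 * 1000 / (2 * 11189)
nu = 1230.0 / 22378
nu = 0.0550 mol/L

0.0550 mol/L


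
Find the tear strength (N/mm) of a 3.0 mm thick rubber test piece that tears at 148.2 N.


Tear strength = force / thickness
= 148.2 / 3.0
= 49.4 N/mm

49.4 N/mm


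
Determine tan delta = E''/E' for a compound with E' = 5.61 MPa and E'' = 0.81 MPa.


tan delta = E'' / E'
= 0.81 / 5.61
= 0.1444

tan delta = 0.1444


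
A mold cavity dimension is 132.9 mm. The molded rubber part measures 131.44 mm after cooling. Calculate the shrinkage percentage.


Shrinkage = (mold - part) / mold * 100
= (132.9 - 131.44) / 132.9 * 100
= 1.46 / 132.9 * 100
= 1.1%

1.1%


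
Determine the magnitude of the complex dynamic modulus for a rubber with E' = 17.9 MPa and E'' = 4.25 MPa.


|E*| = sqrt(E'^2 + E''^2)
= sqrt(17.9^2 + 4.25^2)
= sqrt(320.4100 + 18.0625)
= 18.398 MPa

18.398 MPa


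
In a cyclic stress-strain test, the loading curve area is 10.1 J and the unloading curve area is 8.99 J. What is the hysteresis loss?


Hysteresis loss = loading - unloading
= 10.1 - 8.99
= 1.11 J

1.11 J
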